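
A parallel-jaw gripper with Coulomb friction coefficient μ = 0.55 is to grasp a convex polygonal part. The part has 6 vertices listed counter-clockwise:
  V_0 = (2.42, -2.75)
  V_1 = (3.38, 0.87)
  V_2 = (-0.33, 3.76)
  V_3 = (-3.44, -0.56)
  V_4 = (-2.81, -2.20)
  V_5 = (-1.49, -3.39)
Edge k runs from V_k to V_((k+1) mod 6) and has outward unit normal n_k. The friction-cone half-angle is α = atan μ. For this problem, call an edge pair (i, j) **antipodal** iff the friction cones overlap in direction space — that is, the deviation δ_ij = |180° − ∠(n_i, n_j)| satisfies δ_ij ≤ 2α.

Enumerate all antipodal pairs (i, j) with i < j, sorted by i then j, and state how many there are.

α = atan 0.55 = 28.81°;  2α = 57.62°
n_0 = (+0.9666, -0.2563)
n_1 = (+0.6145, +0.7889)
n_2 = (-0.8116, +0.5843)
n_3 = (-0.9335, -0.3586)
n_4 = (-0.6696, -0.7427)
n_5 = (+0.1615, -0.9869)
  (0,1): δ = 113.07°  ·
  (0,2): δ = 20.90°  ✓
  (0,3): δ = 35.87°  ✓
  (0,4): δ = 62.82°  ·
  (0,5): δ = 114.15°  ·
  (1,2): δ = 87.83°  ·
  (1,3): δ = 31.07°  ✓
  (1,4): δ = 4.12°  ✓
  (1,5): δ = 47.21°  ✓
  (2,3): δ = 123.24°  ·
  (2,4): δ = 96.28°  ·
  (2,5): δ = 44.95°  ✓
  (3,4): δ = 153.05°  ·
  (3,5): δ = 101.72°  ·
  (4,5): δ = 128.67°  ·
antipodal pairs: 6

count = 6; pairs: (0,2), (0,3), (1,3), (1,4), (1,5), (2,5)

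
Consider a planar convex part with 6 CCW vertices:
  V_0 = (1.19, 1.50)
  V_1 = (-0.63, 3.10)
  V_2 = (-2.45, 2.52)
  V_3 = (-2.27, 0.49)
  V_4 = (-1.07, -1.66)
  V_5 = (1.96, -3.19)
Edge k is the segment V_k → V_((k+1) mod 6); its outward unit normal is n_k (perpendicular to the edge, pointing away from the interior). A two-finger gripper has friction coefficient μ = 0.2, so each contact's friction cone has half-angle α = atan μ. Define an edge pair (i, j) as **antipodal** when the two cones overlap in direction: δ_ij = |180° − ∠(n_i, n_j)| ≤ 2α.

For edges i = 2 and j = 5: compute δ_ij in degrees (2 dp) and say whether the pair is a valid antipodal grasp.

δ = 4.26°, valid

α = atan 0.2 = 11.31°;  2α = 22.62°
edge 2: e_2 = (+0.18, -2.03);  n_2 = (-0.9961, -0.0883)
edge 5: e_5 = (-0.77, +4.69);  n_5 = (+0.9868, +0.1620)
∠(n_2, n_5) = 175.74°
δ = |180° − 175.74°| = 4.26°
4.26° ≤ 2α = 22.62°  →  valid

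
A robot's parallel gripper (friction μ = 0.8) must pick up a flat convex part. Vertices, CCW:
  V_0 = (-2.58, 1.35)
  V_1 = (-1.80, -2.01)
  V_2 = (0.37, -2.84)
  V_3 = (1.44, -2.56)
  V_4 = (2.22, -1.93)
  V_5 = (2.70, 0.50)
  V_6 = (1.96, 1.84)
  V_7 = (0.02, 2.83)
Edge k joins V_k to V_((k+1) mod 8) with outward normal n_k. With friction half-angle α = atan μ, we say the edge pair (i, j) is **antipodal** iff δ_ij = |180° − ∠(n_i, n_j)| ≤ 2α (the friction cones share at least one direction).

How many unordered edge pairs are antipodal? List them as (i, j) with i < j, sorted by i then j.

count = 13; pairs: (0,3), (0,4), (0,5), (0,6), (1,5), (1,6), (1,7), (2,5), (2,6), (2,7), (3,6), (3,7), (4,7)

α = atan 0.8 = 38.66°;  2α = 77.32°
n_0 = (-0.9741, -0.2261)
n_1 = (-0.3572, -0.9340)
n_2 = (+0.2532, -0.9674)
n_3 = (+0.6283, -0.7779)
n_4 = (+0.9810, -0.1938)
n_5 = (+0.8754, +0.4834)
n_6 = (+0.4545, +0.8907)
n_7 = (-0.4947, +0.8691)
  (0,1): δ = 124.00°  ·
  (0,2): δ = 88.40°  ·
  (0,3): δ = 64.14°  ✓
  (0,4): δ = 24.24°  ✓
  (0,5): δ = 15.84°  ✓
  (0,6): δ = 49.90°  ✓
  (0,7): δ = 106.58°  ·
  (1,2): δ = 144.40°  ·
  (1,3): δ = 120.14°  ·
  (1,4): δ = 80.24°  ·
  (1,5): δ = 40.16°  ✓
  (1,6): δ = 6.10°  ✓
  (1,7): δ = 50.58°  ✓
  (2,3): δ = 155.74°  ·
  (2,4): δ = 115.84°  ·
  (2,5): δ = 75.76°  ✓
  (2,6): δ = 41.70°  ✓
  (2,7): δ = 14.99°  ✓
  (3,4): δ = 140.10°  ·
  (3,5): δ = 100.02°  ·
  (3,6): δ = 65.96°  ✓
  (3,7): δ = 9.28°  ✓
  (4,5): δ = 139.92°  ·
  (4,6): δ = 105.86°  ·
  (4,7): δ = 49.18°  ✓
  (5,6): δ = 145.94°  ·
  (5,7): δ = 89.26°  ·
  (6,7): δ = 123.31°  ·
antipodal pairs: 13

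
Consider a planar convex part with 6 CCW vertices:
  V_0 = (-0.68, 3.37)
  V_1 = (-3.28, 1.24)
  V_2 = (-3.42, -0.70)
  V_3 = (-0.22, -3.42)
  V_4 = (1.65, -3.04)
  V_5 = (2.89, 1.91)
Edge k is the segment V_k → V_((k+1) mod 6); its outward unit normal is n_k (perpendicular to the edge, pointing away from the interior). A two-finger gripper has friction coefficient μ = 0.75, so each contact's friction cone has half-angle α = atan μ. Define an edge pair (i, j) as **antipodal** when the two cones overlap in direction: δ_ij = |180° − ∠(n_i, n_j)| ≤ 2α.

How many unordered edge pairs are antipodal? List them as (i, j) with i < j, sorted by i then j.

α = atan 0.75 = 36.87°;  2α = 73.74°
n_0 = (-0.6337, +0.7736)
n_1 = (-0.9974, +0.0720)
n_2 = (-0.6476, -0.7619)
n_3 = (+0.1991, -0.9800)
n_4 = (+0.9700, -0.2430)
n_5 = (+0.3785, +0.9256)
  (0,1): δ = 133.45°  ·
  (0,2): δ = 79.69°  ·
  (0,3): δ = 27.84°  ✓
  (0,4): δ = 36.61°  ✓
  (0,5): δ = 118.43°  ·
  (1,2): δ = 126.24°  ·
  (1,3): δ = 74.39°  ·
  (1,4): δ = 9.94°  ✓
  (1,5): δ = 71.88°  ✓
  (2,3): δ = 128.15°  ·
  (2,4): δ = 63.70°  ✓
  (2,5): δ = 18.12°  ✓
  (3,4): δ = 115.55°  ·
  (3,5): δ = 33.73°  ✓
  (4,5): δ = 98.18°  ·
antipodal pairs: 7

count = 7; pairs: (0,3), (0,4), (1,4), (1,5), (2,4), (2,5), (3,5)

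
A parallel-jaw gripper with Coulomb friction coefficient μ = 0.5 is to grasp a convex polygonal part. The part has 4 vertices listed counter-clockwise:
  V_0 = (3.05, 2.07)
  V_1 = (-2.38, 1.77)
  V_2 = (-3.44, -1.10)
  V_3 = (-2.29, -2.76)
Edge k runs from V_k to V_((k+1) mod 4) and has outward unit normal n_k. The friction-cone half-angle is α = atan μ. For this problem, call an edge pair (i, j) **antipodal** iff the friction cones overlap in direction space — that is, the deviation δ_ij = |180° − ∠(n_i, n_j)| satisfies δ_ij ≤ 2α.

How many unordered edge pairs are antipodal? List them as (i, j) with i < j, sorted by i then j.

count = 2; pairs: (0,3), (1,3)

α = atan 0.5 = 26.57°;  2α = 53.13°
n_0 = (-0.0552, +0.9985)
n_1 = (-0.9381, +0.3465)
n_2 = (-0.8220, -0.5695)
n_3 = (+0.6708, -0.7416)
  (0,1): δ = 113.43°  ·
  (0,2): δ = 58.45°  ·
  (0,3): δ = 38.97°  ✓
  (1,2): δ = 125.02°  ·
  (1,3): δ = 27.60°  ✓
  (2,3): δ = 82.58°  ·
antipodal pairs: 2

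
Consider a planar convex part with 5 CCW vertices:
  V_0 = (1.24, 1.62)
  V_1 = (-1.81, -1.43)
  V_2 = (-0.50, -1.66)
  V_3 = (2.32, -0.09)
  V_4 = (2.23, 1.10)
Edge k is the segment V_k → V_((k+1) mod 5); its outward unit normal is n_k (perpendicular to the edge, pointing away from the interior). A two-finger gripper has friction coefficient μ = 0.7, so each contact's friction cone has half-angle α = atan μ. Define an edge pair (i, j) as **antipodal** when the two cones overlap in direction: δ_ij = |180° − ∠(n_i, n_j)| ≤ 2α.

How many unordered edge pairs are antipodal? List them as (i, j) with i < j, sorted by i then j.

α = atan 0.7 = 34.99°;  2α = 69.98°
n_0 = (-0.7071, +0.7071)
n_1 = (-0.1729, -0.9849)
n_2 = (+0.4864, -0.8737)
n_3 = (+0.9972, +0.0754)
n_4 = (+0.4650, +0.8853)
  (0,1): δ = 54.96°  ✓
  (0,2): δ = 15.89°  ✓
  (0,3): δ = 49.33°  ✓
  (0,4): δ = 107.29°  ·
  (1,2): δ = 140.94°  ·
  (1,3): δ = 75.72°  ·
  (1,4): δ = 17.75°  ✓
  (2,3): δ = 114.78°  ·
  (2,4): δ = 56.82°  ✓
  (3,4): δ = 122.04°  ·
antipodal pairs: 5

count = 5; pairs: (0,1), (0,2), (0,3), (1,4), (2,4)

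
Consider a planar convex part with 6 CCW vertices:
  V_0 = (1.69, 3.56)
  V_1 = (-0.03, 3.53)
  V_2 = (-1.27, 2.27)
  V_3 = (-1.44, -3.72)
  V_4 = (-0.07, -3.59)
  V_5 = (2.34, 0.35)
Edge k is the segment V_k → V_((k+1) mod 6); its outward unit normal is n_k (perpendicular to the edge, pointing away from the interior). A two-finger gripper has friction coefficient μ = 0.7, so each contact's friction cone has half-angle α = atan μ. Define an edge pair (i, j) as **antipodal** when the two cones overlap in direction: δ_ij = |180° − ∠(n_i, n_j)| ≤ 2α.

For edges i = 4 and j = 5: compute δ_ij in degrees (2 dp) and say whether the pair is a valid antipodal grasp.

δ = 137.10°, invalid

α = atan 0.7 = 34.99°;  2α = 69.98°
edge 4: e_4 = (+2.41, +3.94);  n_4 = (+0.8531, -0.5218)
edge 5: e_5 = (-0.65, +3.21);  n_5 = (+0.9801, +0.1985)
∠(n_4, n_5) = 42.90°
δ = |180° − 42.90°| = 137.10°
137.10° > 2α = 69.98°  →  invalid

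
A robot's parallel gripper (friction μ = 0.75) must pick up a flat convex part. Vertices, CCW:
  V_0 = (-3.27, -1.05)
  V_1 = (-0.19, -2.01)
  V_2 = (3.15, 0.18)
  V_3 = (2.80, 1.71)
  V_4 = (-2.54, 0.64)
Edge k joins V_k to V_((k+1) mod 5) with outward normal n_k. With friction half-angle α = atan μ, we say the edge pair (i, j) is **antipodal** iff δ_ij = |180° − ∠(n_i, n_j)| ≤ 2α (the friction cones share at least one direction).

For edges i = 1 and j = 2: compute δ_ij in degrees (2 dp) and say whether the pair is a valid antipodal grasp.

δ = 110.37°, invalid

α = atan 0.75 = 36.87°;  2α = 73.74°
edge 1: e_1 = (+3.34, +2.19);  n_1 = (+0.5483, -0.8363)
edge 2: e_2 = (-0.35, +1.53);  n_2 = (+0.9748, +0.2230)
∠(n_1, n_2) = 69.63°
δ = |180° − 69.63°| = 110.37°
110.37° > 2α = 73.74°  →  invalid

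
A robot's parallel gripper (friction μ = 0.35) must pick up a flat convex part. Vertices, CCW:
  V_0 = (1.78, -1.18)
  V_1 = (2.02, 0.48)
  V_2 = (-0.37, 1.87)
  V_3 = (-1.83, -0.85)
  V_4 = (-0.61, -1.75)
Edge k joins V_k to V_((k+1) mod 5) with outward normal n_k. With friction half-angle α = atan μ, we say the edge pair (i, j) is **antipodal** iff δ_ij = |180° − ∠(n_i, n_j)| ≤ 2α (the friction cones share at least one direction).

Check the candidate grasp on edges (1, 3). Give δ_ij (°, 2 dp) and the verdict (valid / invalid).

δ = 6.23°, valid

α = atan 0.35 = 19.29°;  2α = 38.58°
edge 1: e_1 = (-2.39, +1.39);  n_1 = (+0.5027, +0.8644)
edge 3: e_3 = (+1.22, -0.90);  n_3 = (-0.5936, -0.8047)
∠(n_1, n_3) = 173.77°
δ = |180° − 173.77°| = 6.23°
6.23° ≤ 2α = 38.58°  →  valid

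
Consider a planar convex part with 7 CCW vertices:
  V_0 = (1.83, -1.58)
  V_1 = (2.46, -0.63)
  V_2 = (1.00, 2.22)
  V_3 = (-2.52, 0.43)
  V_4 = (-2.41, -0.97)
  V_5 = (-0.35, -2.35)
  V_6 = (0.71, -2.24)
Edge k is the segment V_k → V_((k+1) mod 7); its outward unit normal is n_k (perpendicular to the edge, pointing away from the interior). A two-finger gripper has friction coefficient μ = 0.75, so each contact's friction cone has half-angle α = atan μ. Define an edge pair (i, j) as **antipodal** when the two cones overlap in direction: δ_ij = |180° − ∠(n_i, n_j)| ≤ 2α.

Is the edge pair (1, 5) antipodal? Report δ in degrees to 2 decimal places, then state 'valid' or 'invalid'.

δ = 68.80°, valid

α = atan 0.75 = 36.87°;  2α = 73.74°
edge 1: e_1 = (-1.46, +2.85);  n_1 = (+0.8900, +0.4559)
edge 5: e_5 = (+1.06, +0.11);  n_5 = (+0.1032, -0.9947)
∠(n_1, n_5) = 111.20°
δ = |180° − 111.20°| = 68.80°
68.80° ≤ 2α = 73.74°  →  valid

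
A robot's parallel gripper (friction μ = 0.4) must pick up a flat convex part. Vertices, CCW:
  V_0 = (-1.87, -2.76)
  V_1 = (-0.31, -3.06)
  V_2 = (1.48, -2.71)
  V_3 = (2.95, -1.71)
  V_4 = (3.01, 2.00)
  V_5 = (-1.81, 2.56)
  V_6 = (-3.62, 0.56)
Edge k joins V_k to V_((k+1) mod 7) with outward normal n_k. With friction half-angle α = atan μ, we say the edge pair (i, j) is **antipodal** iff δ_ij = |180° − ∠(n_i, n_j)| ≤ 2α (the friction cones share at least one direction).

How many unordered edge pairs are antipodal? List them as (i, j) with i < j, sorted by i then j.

count = 7; pairs: (0,4), (1,4), (1,5), (2,4), (2,5), (3,5), (3,6)

α = atan 0.4 = 21.80°;  2α = 43.60°
n_0 = (-0.1888, -0.9820)
n_1 = (+0.1919, -0.9814)
n_2 = (+0.5625, -0.8268)
n_3 = (+0.9999, -0.0162)
n_4 = (+0.1154, +0.9933)
n_5 = (-0.7414, +0.6710)
n_6 = (-0.8846, -0.4663)
  (0,1): δ = 158.05°  ·
  (0,2): δ = 134.89°  ·
  (0,3): δ = 80.04°  ·
  (0,4): δ = 4.26°  ✓
  (0,5): δ = 58.74°  ·
  (0,6): δ = 128.68°  ·
  (1,2): δ = 156.84°  ·
  (1,3): δ = 101.99°  ·
  (1,4): δ = 17.69°  ✓
  (1,5): δ = 36.79°  ✓
  (1,6): δ = 106.73°  ·
  (2,3): δ = 125.15°  ·
  (2,4): δ = 40.85°  ✓
  (2,5): δ = 13.63°  ✓
  (2,6): δ = 83.57°  ·
  (3,4): δ = 95.70°  ·
  (3,5): δ = 41.22°  ✓
  (3,6): δ = 28.72°  ✓
  (4,5): δ = 125.52°  ·
  (4,6): δ = 55.58°  ·
  (5,6): δ = 110.06°  ·
antipodal pairs: 7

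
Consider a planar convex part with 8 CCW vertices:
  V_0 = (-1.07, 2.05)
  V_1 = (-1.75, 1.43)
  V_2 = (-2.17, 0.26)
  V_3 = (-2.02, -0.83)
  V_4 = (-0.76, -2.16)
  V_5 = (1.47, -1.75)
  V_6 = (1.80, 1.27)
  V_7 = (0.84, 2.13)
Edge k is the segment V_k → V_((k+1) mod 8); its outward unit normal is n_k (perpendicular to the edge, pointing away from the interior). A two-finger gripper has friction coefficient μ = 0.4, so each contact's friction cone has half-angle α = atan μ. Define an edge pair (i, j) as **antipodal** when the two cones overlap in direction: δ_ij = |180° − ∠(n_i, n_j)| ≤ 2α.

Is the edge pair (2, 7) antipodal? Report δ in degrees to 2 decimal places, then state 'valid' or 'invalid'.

α = atan 0.4 = 21.80°;  2α = 43.60°
edge 2: e_2 = (+0.15, -1.09);  n_2 = (-0.9907, -0.1363)
edge 7: e_7 = (-1.91, -0.08);  n_7 = (-0.0418, +0.9991)
∠(n_2, n_7) = 95.44°
δ = |180° − 95.44°| = 84.56°
84.56° > 2α = 43.60°  →  invalid

δ = 84.56°, invalid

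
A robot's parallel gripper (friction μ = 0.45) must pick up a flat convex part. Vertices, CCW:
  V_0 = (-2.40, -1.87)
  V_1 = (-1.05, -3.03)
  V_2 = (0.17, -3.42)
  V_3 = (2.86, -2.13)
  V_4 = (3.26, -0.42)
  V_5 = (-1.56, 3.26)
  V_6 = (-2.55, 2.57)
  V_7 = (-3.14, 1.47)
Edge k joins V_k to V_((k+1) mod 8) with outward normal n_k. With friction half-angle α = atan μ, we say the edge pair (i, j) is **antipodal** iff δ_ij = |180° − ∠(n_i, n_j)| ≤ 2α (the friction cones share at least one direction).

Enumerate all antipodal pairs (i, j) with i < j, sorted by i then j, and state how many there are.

α = atan 0.45 = 24.23°;  2α = 48.46°
n_0 = (-0.6517, -0.7585)
n_1 = (-0.3045, -0.9525)
n_2 = (+0.4324, -0.9017)
n_3 = (+0.9737, -0.2278)
n_4 = (+0.6068, +0.7948)
n_5 = (-0.5718, +0.8204)
n_6 = (-0.8812, +0.4727)
n_7 = (-0.9763, -0.2163)
  (0,1): δ = 157.06°  ·
  (0,2): δ = 113.71°  ·
  (0,3): δ = 62.49°  ·
  (0,4): δ = 3.31°  ✓
  (0,5): δ = 75.55°  ·
  (0,6): δ = 102.46°  ·
  (0,7): δ = 143.16°  ·
  (1,2): δ = 136.65°  ·
  (1,3): δ = 85.44°  ·
  (1,4): δ = 19.63°  ✓
  (1,5): δ = 52.60°  ·
  (1,6): δ = 79.52°  ·
  (1,7): δ = 120.22°  ·
  (2,3): δ = 128.79°  ·
  (2,4): δ = 62.98°  ·
  (2,5): δ = 9.26°  ✓
  (2,6): δ = 36.17°  ✓
  (2,7): δ = 76.87°  ·
  (3,4): δ = 114.20°  ·
  (3,5): δ = 41.96°  ✓
  (3,6): δ = 15.04°  ✓
  (3,7): δ = 25.66°  ✓
  (4,5): δ = 107.76°  ·
  (4,6): δ = 80.85°  ·
  (4,7): δ = 40.15°  ✓
  (5,6): δ = 153.08°  ·
  (5,7): δ = 112.38°  ·
  (6,7): δ = 139.30°  ·
antipodal pairs: 8

count = 8; pairs: (0,4), (1,4), (2,5), (2,6), (3,5), (3,6), (3,7), (4,7)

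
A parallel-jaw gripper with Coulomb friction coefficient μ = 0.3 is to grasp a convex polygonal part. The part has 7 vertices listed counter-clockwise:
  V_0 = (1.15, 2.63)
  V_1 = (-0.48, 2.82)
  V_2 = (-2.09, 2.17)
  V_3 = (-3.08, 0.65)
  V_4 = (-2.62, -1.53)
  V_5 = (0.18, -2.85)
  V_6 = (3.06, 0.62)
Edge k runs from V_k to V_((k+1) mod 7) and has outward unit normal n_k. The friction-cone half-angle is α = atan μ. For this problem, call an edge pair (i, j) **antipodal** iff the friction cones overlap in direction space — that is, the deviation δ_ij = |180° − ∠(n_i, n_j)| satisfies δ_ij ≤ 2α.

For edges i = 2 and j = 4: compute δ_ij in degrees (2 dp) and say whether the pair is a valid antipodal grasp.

δ = 82.16°, invalid

α = atan 0.3 = 16.70°;  2α = 33.40°
edge 2: e_2 = (-0.99, -1.52);  n_2 = (-0.8379, +0.5458)
edge 4: e_4 = (+2.80, -1.32);  n_4 = (-0.4264, -0.9045)
∠(n_2, n_4) = 97.84°
δ = |180° − 97.84°| = 82.16°
82.16° > 2α = 33.40°  →  invalid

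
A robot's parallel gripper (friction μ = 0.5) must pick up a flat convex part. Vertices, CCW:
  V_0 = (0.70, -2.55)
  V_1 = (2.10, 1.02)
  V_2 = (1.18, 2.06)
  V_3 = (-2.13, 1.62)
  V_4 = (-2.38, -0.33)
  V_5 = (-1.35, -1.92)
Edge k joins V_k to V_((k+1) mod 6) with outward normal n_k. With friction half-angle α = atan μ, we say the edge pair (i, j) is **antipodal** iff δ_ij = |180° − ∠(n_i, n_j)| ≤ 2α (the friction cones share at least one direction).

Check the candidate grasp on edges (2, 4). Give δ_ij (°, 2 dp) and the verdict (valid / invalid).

α = atan 0.5 = 26.57°;  2α = 53.13°
edge 2: e_2 = (-3.31, -0.44);  n_2 = (-0.1318, +0.9913)
edge 4: e_4 = (+1.03, -1.59);  n_4 = (-0.8393, -0.5437)
∠(n_2, n_4) = 115.36°
δ = |180° − 115.36°| = 64.64°
64.64° > 2α = 53.13°  →  invalid

δ = 64.64°, invalid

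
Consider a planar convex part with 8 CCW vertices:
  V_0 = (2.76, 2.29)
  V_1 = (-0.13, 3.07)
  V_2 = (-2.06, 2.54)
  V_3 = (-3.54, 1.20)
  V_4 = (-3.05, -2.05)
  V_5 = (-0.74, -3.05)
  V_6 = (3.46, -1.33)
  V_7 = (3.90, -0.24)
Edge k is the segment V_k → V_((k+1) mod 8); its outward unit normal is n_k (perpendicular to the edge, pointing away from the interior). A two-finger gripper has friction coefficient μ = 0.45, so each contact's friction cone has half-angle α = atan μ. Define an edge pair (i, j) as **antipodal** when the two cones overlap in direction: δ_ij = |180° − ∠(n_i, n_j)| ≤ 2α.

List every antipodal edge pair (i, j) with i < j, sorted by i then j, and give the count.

count = 9; pairs: (0,4), (0,5), (1,4), (1,5), (2,5), (2,6), (3,6), (3,7), (4,7)

α = atan 0.45 = 24.23°;  2α = 48.46°
n_0 = (+0.2606, +0.9655)
n_1 = (-0.2648, +0.9643)
n_2 = (-0.6712, +0.7413)
n_3 = (-0.9888, -0.1491)
n_4 = (-0.3973, -0.9177)
n_5 = (+0.3790, -0.9254)
n_6 = (+0.9273, -0.3743)
n_7 = (+0.9117, +0.4108)
  (0,1): δ = 149.54°  ·
  (0,2): δ = 122.74°  ·
  (0,3): δ = 66.32°  ·
  (0,4): δ = 8.30°  ✓
  (0,5): δ = 37.37°  ✓
  (0,6): δ = 83.12°  ·
  (0,7): δ = 129.36°  ·
  (1,2): δ = 153.20°  ·
  (1,3): δ = 96.78°  ·
  (1,4): δ = 38.76°  ✓
  (1,5): δ = 6.91°  ✓
  (1,6): δ = 52.66°  ·
  (1,7): δ = 98.90°  ·
  (2,3): δ = 123.58°  ·
  (2,4): δ = 65.57°  ·
  (2,5): δ = 19.89°  ✓
  (2,6): δ = 25.86°  ✓
  (2,7): δ = 72.10°  ·
  (3,4): δ = 121.98°  ·
  (3,5): δ = 76.30°  ·
  (3,6): δ = 30.56°  ✓
  (3,7): δ = 15.68°  ✓
  (4,5): δ = 134.32°  ·
  (4,6): δ = 88.57°  ·
  (4,7): δ = 42.34°  ✓
  (5,6): δ = 134.25°  ·
  (5,7): δ = 88.01°  ·
  (6,7): δ = 133.76°  ·
antipodal pairs: 9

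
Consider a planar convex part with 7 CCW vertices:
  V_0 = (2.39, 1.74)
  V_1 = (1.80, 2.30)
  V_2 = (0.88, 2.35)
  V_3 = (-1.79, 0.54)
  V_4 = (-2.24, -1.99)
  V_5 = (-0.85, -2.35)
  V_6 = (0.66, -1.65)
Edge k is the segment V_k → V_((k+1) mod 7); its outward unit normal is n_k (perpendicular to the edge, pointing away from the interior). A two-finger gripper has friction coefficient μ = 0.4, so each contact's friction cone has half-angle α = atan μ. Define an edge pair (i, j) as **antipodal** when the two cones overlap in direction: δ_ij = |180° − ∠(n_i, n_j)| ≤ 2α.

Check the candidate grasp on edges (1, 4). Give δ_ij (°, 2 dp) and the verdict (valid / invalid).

δ = 11.41°, valid

α = atan 0.4 = 21.80°;  2α = 43.60°
edge 1: e_1 = (-0.92, +0.05);  n_1 = (+0.0543, +0.9985)
edge 4: e_4 = (+1.39, -0.36);  n_4 = (-0.2507, -0.9681)
∠(n_1, n_4) = 168.59°
δ = |180° − 168.59°| = 11.41°
11.41° ≤ 2α = 43.60°  →  valid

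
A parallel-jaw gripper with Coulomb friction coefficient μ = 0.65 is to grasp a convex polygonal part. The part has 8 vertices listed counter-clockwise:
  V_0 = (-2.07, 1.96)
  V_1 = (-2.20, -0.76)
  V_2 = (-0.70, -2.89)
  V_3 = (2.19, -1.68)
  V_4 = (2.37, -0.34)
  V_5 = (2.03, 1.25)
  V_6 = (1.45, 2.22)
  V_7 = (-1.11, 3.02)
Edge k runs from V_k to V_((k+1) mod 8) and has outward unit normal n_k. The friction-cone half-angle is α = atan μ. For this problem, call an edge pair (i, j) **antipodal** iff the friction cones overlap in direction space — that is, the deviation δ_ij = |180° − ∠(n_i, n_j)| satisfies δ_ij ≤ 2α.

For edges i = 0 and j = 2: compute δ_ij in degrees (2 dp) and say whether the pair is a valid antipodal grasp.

α = atan 0.65 = 33.02°;  2α = 66.05°
edge 0: e_0 = (-0.13, -2.72);  n_0 = (-0.9989, +0.0477)
edge 2: e_2 = (+2.89, +1.21);  n_2 = (+0.3862, -0.9224)
∠(n_0, n_2) = 115.45°
δ = |180° − 115.45°| = 64.55°
64.55° ≤ 2α = 66.05°  →  valid

δ = 64.55°, valid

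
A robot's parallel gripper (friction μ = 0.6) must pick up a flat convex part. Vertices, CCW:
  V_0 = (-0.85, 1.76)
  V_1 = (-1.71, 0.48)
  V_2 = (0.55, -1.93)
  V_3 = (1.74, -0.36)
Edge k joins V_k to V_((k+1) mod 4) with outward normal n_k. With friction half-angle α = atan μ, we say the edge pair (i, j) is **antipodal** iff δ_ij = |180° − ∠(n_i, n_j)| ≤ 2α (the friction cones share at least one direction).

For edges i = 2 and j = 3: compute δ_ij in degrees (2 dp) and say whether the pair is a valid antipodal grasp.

δ = 92.14°, invalid

α = atan 0.6 = 30.96°;  2α = 61.93°
edge 2: e_2 = (+1.19, +1.57);  n_2 = (+0.7969, -0.6041)
edge 3: e_3 = (-2.59, +2.12);  n_3 = (+0.6334, +0.7738)
∠(n_2, n_3) = 87.86°
δ = |180° − 87.86°| = 92.14°
92.14° > 2α = 61.93°  →  invalid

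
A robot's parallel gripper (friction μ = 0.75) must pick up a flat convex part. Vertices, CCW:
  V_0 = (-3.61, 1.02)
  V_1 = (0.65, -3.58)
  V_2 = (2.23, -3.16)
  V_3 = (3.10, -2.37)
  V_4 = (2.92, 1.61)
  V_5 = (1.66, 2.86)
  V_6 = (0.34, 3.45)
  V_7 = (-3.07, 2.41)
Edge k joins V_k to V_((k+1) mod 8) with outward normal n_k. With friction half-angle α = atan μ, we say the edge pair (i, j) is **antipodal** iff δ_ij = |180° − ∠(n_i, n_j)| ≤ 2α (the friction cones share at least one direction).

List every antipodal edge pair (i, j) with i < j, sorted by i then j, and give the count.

count = 13; pairs: (0,3), (0,4), (0,5), (0,6), (1,4), (1,5), (1,6), (1,7), (2,5), (2,6), (2,7), (3,7), (4,7)

α = atan 0.75 = 36.87°;  2α = 73.74°
n_0 = (-0.7337, -0.6795)
n_1 = (+0.2569, -0.9664)
n_2 = (+0.6722, -0.7403)
n_3 = (+0.9990, +0.0452)
n_4 = (+0.7043, +0.7099)
n_5 = (+0.4081, +0.9130)
n_6 = (-0.2917, +0.9565)
n_7 = (-0.9321, +0.3621)
  (0,1): δ = 117.92°  ·
  (0,2): δ = 90.56°  ·
  (0,3): δ = 40.21°  ✓
  (0,4): δ = 2.43°  ✓
  (0,5): δ = 23.11°  ✓
  (0,6): δ = 64.16°  ✓
  (0,7): δ = 115.97°  ·
  (1,2): δ = 152.65°  ·
  (1,3): δ = 102.30°  ·
  (1,4): δ = 59.66°  ✓
  (1,5): δ = 38.97°  ✓
  (1,6): δ = 2.07°  ✓
  (1,7): δ = 53.88°  ✓
  (2,3): δ = 129.65°  ·
  (2,4): δ = 87.01°  ·
  (2,5): δ = 66.32°  ✓
  (2,6): δ = 25.28°  ✓
  (2,7): δ = 26.53°  ✓
  (3,4): δ = 137.36°  ·
  (3,5): δ = 116.67°  ·
  (3,6): δ = 75.63°  ·
  (3,7): δ = 23.82°  ✓
  (4,5): δ = 159.31°  ·
  (4,6): δ = 118.27°  ·
  (4,7): δ = 66.46°  ✓
  (5,6): δ = 138.96°  ·
  (5,7): δ = 87.15°  ·
  (6,7): δ = 128.19°  ·
antipodal pairs: 13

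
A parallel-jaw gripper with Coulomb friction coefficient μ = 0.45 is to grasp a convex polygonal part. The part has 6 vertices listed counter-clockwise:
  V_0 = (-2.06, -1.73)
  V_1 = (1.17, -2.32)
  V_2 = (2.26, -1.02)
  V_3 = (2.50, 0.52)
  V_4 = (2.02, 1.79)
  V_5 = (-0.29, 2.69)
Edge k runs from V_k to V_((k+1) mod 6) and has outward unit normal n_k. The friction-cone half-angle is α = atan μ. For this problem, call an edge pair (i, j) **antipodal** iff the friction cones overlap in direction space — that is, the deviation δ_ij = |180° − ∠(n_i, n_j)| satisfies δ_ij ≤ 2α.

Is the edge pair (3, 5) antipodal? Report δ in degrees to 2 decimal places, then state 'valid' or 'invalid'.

δ = 42.53°, valid

α = atan 0.45 = 24.23°;  2α = 48.46°
edge 3: e_3 = (-0.48, +1.27);  n_3 = (+0.9354, +0.3535)
edge 5: e_5 = (-1.77, -4.42);  n_5 = (-0.9283, +0.3718)
∠(n_3, n_5) = 137.47°
δ = |180° − 137.47°| = 42.53°
42.53° ≤ 2α = 48.46°  →  valid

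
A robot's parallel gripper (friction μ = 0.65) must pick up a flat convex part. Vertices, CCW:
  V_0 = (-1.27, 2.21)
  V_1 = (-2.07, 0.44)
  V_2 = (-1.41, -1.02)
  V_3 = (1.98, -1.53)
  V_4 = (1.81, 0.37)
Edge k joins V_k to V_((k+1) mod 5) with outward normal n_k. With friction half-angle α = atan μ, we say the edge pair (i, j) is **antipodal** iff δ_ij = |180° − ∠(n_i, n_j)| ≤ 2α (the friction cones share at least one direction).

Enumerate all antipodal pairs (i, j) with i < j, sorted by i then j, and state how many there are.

count = 4; pairs: (0,3), (1,3), (1,4), (2,4)

α = atan 0.65 = 33.02°;  2α = 66.05°
n_0 = (-0.9112, +0.4119)
n_1 = (-0.9112, -0.4119)
n_2 = (-0.1488, -0.9889)
n_3 = (+0.9960, +0.0891)
n_4 = (+0.5129, +0.8585)
  (0,1): δ = 131.35°  ·
  (0,2): δ = 74.23°  ·
  (0,3): δ = 29.43°  ✓
  (0,4): δ = 83.47°  ·
  (1,2): δ = 122.88°  ·
  (1,3): δ = 19.21°  ✓
  (1,4): δ = 34.82°  ✓
  (2,3): δ = 76.33°  ·
  (2,4): δ = 22.30°  ✓
  (3,4): δ = 125.97°  ·
antipodal pairs: 4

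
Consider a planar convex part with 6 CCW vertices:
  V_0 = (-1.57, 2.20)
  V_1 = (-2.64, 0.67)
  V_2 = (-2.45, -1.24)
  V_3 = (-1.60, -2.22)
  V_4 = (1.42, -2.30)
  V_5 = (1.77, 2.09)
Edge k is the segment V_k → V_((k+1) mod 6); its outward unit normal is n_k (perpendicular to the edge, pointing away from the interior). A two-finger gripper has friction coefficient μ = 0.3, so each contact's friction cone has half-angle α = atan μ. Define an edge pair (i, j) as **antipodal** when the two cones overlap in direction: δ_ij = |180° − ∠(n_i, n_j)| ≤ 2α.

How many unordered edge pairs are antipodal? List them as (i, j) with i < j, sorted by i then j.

α = atan 0.3 = 16.70°;  2α = 33.40°
n_0 = (-0.8195, +0.5731)
n_1 = (-0.9951, -0.0990)
n_2 = (-0.7554, -0.6552)
n_3 = (-0.0265, -0.9996)
n_4 = (+0.9968, -0.0795)
n_5 = (+0.0329, +0.9995)
  (0,1): δ = 139.35°  ·
  (0,2): δ = 104.10°  ·
  (0,3): δ = 56.55°  ·
  (0,4): δ = 30.41°  ✓
  (0,5): δ = 123.08°  ·
  (1,2): δ = 144.74°  ·
  (1,3): δ = 97.20°  ·
  (1,4): δ = 10.24°  ✓
  (1,5): δ = 82.43°  ·
  (2,3): δ = 132.45°  ·
  (2,4): δ = 45.49°  ·
  (2,5): δ = 47.18°  ·
  (3,4): δ = 93.04°  ·
  (3,5): δ = 0.37°  ✓
  (4,5): δ = 87.33°  ·
antipodal pairs: 3

count = 3; pairs: (0,4), (1,4), (3,5)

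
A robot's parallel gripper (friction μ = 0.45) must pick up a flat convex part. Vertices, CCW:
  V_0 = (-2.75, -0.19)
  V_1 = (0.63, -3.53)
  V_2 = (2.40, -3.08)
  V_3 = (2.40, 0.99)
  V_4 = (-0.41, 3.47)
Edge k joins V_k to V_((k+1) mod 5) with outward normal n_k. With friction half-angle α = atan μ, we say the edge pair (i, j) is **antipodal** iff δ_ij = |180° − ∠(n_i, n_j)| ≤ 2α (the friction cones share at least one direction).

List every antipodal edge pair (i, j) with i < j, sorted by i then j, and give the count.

α = atan 0.45 = 24.23°;  2α = 48.46°
n_0 = (-0.7029, -0.7113)
n_1 = (+0.2464, -0.9692)
n_2 = (+1.0000, -0.0000)
n_3 = (+0.6617, +0.7498)
n_4 = (-0.8425, +0.5387)
  (0,1): δ = 121.08°  ·
  (0,2): δ = 45.34°  ✓
  (0,3): δ = 3.23°  ✓
  (0,4): δ = 102.07°  ·
  (1,2): δ = 104.26°  ·
  (1,3): δ = 55.69°  ·
  (1,4): δ = 43.14°  ✓
  (2,3): δ = 131.43°  ·
  (2,4): δ = 32.59°  ✓
  (3,4): δ = 81.16°  ·
antipodal pairs: 4

count = 4; pairs: (0,2), (0,3), (1,4), (2,4)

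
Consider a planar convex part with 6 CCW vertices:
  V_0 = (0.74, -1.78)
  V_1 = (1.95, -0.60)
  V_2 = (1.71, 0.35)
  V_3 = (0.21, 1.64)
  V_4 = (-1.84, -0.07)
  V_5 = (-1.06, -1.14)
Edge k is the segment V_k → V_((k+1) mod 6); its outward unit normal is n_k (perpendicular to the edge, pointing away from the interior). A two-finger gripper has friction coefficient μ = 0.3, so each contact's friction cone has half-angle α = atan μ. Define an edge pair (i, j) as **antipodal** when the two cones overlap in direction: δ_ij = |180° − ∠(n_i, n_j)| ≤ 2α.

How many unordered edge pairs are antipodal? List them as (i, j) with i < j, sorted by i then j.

α = atan 0.3 = 16.70°;  2α = 33.40°
n_0 = (+0.6982, -0.7159)
n_1 = (+0.9695, +0.2449)
n_2 = (+0.6520, +0.7582)
n_3 = (-0.6406, +0.7679)
n_4 = (-0.8081, -0.5891)
n_5 = (-0.3350, -0.9422)
  (0,1): δ = 120.10°  ·
  (0,2): δ = 84.98°  ·
  (0,3): δ = 4.45°  ✓
  (0,4): δ = 81.81°  ·
  (0,5): δ = 116.15°  ·
  (1,2): δ = 144.87°  ·
  (1,3): δ = 64.35°  ·
  (1,4): δ = 21.91°  ✓
  (1,5): δ = 56.25°  ·
  (2,3): δ = 99.47°  ·
  (2,4): δ = 13.21°  ✓
  (2,5): δ = 21.12°  ✓
  (3,4): δ = 93.74°  ·
  (3,5): δ = 59.41°  ·
  (4,5): δ = 145.66°  ·
antipodal pairs: 4

count = 4; pairs: (0,3), (1,4), (2,4), (2,5)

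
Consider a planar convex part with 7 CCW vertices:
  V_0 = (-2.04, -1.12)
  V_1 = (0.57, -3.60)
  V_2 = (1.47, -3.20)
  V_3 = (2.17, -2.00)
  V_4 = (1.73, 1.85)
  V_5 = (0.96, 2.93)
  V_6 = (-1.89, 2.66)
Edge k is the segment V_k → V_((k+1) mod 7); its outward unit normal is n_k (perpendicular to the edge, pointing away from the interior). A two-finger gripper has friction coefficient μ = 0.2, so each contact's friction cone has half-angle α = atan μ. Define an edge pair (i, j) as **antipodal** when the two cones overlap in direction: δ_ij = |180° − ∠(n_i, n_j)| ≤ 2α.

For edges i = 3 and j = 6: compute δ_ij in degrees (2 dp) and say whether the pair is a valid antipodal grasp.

δ = 8.79°, valid

α = atan 0.2 = 11.31°;  2α = 22.62°
edge 3: e_3 = (-0.44, +3.85);  n_3 = (+0.9935, +0.1135)
edge 6: e_6 = (-0.15, -3.78);  n_6 = (-0.9992, +0.0397)
∠(n_3, n_6) = 171.21°
δ = |180° − 171.21°| = 8.79°
8.79° ≤ 2α = 22.62°  →  valid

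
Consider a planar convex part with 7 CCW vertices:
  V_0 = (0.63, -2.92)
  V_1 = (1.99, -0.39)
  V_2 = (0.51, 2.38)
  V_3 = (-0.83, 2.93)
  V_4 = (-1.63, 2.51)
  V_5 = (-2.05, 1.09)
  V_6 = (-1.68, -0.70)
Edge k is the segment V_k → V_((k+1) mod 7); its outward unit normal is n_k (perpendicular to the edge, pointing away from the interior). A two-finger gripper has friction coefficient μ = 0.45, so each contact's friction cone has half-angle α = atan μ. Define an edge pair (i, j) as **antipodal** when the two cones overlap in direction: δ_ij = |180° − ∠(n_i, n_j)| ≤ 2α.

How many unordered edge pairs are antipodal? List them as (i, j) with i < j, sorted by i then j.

α = atan 0.45 = 24.23°;  2α = 48.46°
n_0 = (+0.8808, -0.4735)
n_1 = (+0.8820, +0.4712)
n_2 = (+0.3797, +0.9251)
n_3 = (-0.4648, +0.8854)
n_4 = (-0.9589, +0.2836)
n_5 = (-0.9793, -0.2024)
n_6 = (-0.6929, -0.7210)
  (0,1): δ = 123.62°  ·
  (0,2): δ = 84.06°  ·
  (0,3): δ = 34.04°  ✓
  (0,4): δ = 11.78°  ✓
  (0,5): δ = 39.94°  ✓
  (0,6): δ = 74.40°  ·
  (1,2): δ = 140.43°  ·
  (1,3): δ = 90.42°  ·
  (1,4): δ = 44.59°  ✓
  (1,5): δ = 16.44°  ✓
  (1,6): δ = 18.02°  ✓
  (2,3): δ = 129.98°  ·
  (2,4): δ = 84.16°  ·
  (2,5): δ = 56.01°  ·
  (2,6): δ = 21.55°  ✓
  (3,4): δ = 134.18°  ·
  (3,5): δ = 106.02°  ·
  (3,6): δ = 71.56°  ·
  (4,5): δ = 151.84°  ·
  (4,6): δ = 117.38°  ·
  (5,6): δ = 145.54°  ·
antipodal pairs: 7

count = 7; pairs: (0,3), (0,4), (0,5), (1,4), (1,5), (1,6), (2,6)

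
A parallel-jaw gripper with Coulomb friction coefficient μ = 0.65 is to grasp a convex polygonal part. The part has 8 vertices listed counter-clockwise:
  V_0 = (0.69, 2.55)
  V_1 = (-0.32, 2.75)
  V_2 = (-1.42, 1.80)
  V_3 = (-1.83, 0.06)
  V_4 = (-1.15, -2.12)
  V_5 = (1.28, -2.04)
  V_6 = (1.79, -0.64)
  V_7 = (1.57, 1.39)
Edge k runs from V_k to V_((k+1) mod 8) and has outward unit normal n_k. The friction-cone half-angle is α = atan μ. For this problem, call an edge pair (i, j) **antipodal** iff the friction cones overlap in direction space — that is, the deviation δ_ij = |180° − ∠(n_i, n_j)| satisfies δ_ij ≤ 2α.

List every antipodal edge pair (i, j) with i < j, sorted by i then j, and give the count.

count = 12; pairs: (0,3), (0,4), (1,4), (1,5), (1,6), (2,5), (2,6), (2,7), (3,5), (3,6), (3,7), (4,7)

α = atan 0.65 = 33.02°;  2α = 66.05°
n_0 = (+0.1942, +0.9810)
n_1 = (-0.6536, +0.7568)
n_2 = (-0.9733, +0.2294)
n_3 = (-0.9546, -0.2978)
n_4 = (+0.0329, -0.9995)
n_5 = (+0.9396, -0.3423)
n_6 = (+0.9942, +0.1077)
n_7 = (+0.7967, +0.6044)
  (0,1): δ = 127.98°  ·
  (0,2): δ = 92.06°  ·
  (0,3): δ = 61.48°  ✓
  (0,4): δ = 13.09°  ✓
  (0,5): δ = 81.18°  ·
  (0,6): δ = 107.39°  ·
  (0,7): δ = 138.39°  ·
  (1,2): δ = 144.07°  ·
  (1,3): δ = 113.49°  ·
  (1,4): δ = 38.93°  ✓
  (1,5): δ = 29.17°  ✓
  (1,6): δ = 55.37°  ✓
  (1,7): δ = 86.37°  ·
  (2,3): δ = 149.42°  ·
  (2,4): δ = 74.86°  ·
  (2,5): δ = 6.76°  ✓
  (2,6): δ = 19.44°  ✓
  (2,7): δ = 50.44°  ✓
  (3,4): δ = 105.44°  ·
  (3,5): δ = 37.34°  ✓
  (3,6): δ = 11.14°  ✓
  (3,7): δ = 19.86°  ✓
  (4,5): δ = 111.90°  ·
  (4,6): δ = 85.70°  ·
  (4,7): δ = 54.70°  ✓
  (5,6): δ = 153.80°  ·
  (5,7): δ = 122.80°  ·
  (6,7): δ = 149.00°  ·
antipodal pairs: 12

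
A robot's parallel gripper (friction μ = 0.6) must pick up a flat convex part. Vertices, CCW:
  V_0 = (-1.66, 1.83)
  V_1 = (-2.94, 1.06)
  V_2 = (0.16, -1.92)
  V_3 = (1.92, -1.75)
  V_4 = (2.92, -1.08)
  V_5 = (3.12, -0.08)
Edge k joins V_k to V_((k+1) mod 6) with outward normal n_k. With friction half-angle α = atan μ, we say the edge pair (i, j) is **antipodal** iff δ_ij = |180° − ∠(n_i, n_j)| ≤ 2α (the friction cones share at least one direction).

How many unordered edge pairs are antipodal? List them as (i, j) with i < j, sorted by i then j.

α = atan 0.6 = 30.96°;  2α = 61.93°
n_0 = (-0.5155, +0.8569)
n_1 = (-0.6930, -0.7209)
n_2 = (+0.0961, -0.9954)
n_3 = (+0.5566, -0.8308)
n_4 = (+0.9806, -0.1961)
n_5 = (+0.3711, +0.9286)
  (0,1): δ = 74.90°  ·
  (0,2): δ = 25.51°  ✓
  (0,3): δ = 2.79°  ✓
  (0,4): δ = 47.66°  ✓
  (0,5): δ = 127.19°  ·
  (1,2): δ = 130.61°  ·
  (1,3): δ = 102.31°  ·
  (1,4): δ = 57.44°  ✓
  (1,5): δ = 22.09°  ✓
  (2,3): δ = 151.70°  ·
  (2,4): δ = 106.83°  ·
  (2,5): δ = 27.30°  ✓
  (3,4): δ = 135.13°  ·
  (3,5): δ = 55.60°  ✓
  (4,5): δ = 100.47°  ·
antipodal pairs: 7

count = 7; pairs: (0,2), (0,3), (0,4), (1,4), (1,5), (2,5), (3,5)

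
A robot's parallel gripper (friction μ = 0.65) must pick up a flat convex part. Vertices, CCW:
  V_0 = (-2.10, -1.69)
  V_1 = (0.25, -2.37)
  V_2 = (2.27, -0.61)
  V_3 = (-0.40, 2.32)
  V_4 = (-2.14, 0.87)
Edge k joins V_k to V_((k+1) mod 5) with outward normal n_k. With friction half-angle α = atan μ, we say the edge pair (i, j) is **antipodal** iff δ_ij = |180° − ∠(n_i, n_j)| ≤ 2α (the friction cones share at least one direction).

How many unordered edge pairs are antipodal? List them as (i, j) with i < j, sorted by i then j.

α = atan 0.65 = 33.02°;  2α = 66.05°
n_0 = (-0.2780, -0.9606)
n_1 = (+0.6569, -0.7540)
n_2 = (+0.7391, +0.6736)
n_3 = (-0.6402, +0.7682)
n_4 = (-0.9999, -0.0156)
  (0,1): δ = 122.80°  ·
  (0,2): δ = 31.52°  ✓
  (0,3): δ = 55.94°  ✓
  (0,4): δ = 107.03°  ·
  (1,2): δ = 88.72°  ·
  (1,3): δ = 1.26°  ✓
  (1,4): δ = 49.83°  ✓
  (2,3): δ = 92.54°  ·
  (2,4): δ = 41.45°  ✓
  (3,4): δ = 128.91°  ·
antipodal pairs: 5

count = 5; pairs: (0,2), (0,3), (1,3), (1,4), (2,4)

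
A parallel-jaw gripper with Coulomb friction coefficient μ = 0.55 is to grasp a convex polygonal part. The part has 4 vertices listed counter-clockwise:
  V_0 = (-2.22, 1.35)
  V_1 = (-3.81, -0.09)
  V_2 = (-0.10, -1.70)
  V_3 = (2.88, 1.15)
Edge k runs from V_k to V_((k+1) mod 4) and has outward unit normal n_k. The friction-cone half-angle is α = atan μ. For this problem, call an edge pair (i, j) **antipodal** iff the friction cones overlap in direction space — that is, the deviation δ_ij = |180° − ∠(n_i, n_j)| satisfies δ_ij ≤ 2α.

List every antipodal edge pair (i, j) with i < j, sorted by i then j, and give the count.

α = atan 0.55 = 28.81°;  2α = 57.62°
n_0 = (-0.6713, +0.7412)
n_1 = (-0.3981, -0.9173)
n_2 = (+0.6912, -0.7227)
n_3 = (+0.0392, +0.9992)
  (0,1): δ = 65.62°  ·
  (0,2): δ = 1.56°  ✓
  (0,3): δ = 135.59°  ·
  (1,2): δ = 112.82°  ·
  (1,3): δ = 21.21°  ✓
  (2,3): δ = 45.97°  ✓
antipodal pairs: 3

count = 3; pairs: (0,2), (1,3), (2,3)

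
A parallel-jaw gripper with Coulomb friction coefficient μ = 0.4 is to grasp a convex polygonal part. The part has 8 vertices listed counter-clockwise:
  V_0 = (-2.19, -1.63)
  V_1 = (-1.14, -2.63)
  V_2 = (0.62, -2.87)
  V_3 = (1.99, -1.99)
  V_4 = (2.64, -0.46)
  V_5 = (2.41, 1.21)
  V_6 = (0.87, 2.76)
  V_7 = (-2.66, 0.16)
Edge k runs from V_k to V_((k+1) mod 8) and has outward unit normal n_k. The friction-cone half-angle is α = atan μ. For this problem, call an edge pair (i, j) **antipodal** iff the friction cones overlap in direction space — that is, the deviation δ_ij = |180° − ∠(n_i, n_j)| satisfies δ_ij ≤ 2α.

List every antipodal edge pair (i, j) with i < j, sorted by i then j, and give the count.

α = atan 0.4 = 21.80°;  2α = 43.60°
n_0 = (-0.6897, -0.7241)
n_1 = (-0.1351, -0.9908)
n_2 = (+0.5404, -0.8414)
n_3 = (+0.9204, -0.3910)
n_4 = (+0.9906, +0.1364)
n_5 = (+0.7094, +0.7048)
n_6 = (-0.5930, +0.8052)
n_7 = (-0.9672, -0.2540)
  (0,1): δ = 144.16°  ·
  (0,2): δ = 103.68°  ·
  (0,3): δ = 69.41°  ·
  (0,4): δ = 38.56°  ✓
  (0,5): δ = 1.58°  ✓
  (0,6): δ = 79.98°  ·
  (0,7): δ = 148.31°  ·
  (1,2): δ = 139.52°  ·
  (1,3): δ = 105.25°  ·
  (1,4): δ = 74.39°  ·
  (1,5): δ = 37.42°  ✓
  (1,6): δ = 44.14°  ·
  (1,7): δ = 112.48°  ·
  (2,3): δ = 145.73°  ·
  (2,4): δ = 114.87°  ·
  (2,5): δ = 77.90°  ·
  (2,6): δ = 3.66°  ✓
  (2,7): δ = 72.00°  ·
  (3,4): δ = 149.14°  ·
  (3,5): δ = 112.17°  ·
  (3,6): δ = 30.61°  ✓
  (3,7): δ = 37.73°  ✓
  (4,5): δ = 143.03°  ·
  (4,6): δ = 61.47°  ·
  (4,7): δ = 6.87°  ✓
  (5,6): δ = 98.44°  ·
  (5,7): δ = 30.10°  ✓
  (6,7): δ = 111.66°  ·
antipodal pairs: 8

count = 8; pairs: (0,4), (0,5), (1,5), (2,6), (3,6), (3,7), (4,7), (5,7)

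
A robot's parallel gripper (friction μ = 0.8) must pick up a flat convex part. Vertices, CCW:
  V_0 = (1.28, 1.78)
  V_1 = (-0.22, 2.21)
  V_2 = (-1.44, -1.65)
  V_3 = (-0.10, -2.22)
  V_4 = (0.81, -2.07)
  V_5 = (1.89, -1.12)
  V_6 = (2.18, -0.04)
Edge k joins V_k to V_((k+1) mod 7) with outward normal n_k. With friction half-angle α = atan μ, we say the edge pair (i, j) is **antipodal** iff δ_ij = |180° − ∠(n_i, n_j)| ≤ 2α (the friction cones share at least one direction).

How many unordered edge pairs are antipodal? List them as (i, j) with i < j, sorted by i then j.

count = 9; pairs: (0,2), (0,3), (0,4), (1,3), (1,4), (1,5), (1,6), (2,6), (3,6)

α = atan 0.8 = 38.66°;  2α = 77.32°
n_0 = (+0.2756, +0.9613)
n_1 = (-0.9535, +0.3014)
n_2 = (-0.3914, -0.9202)
n_3 = (+0.1626, -0.9867)
n_4 = (+0.6605, -0.7509)
n_5 = (+0.9658, -0.2593)
n_6 = (+0.8964, +0.4433)
  (0,1): δ = 91.54°  ·
  (0,2): δ = 7.05°  ✓
  (0,3): δ = 25.36°  ✓
  (0,4): δ = 57.33°  ✓
  (0,5): δ = 90.97°  ·
  (0,6): δ = 132.31°  ·
  (1,2): δ = 95.50°  ·
  (1,3): δ = 63.10°  ✓
  (1,4): δ = 31.12°  ✓
  (1,5): δ = 2.51°  ✓
  (1,6): δ = 43.85°  ✓
  (2,3): δ = 147.60°  ·
  (2,4): δ = 115.62°  ·
  (2,5): δ = 81.99°  ·
  (2,6): δ = 40.64°  ✓
  (3,4): δ = 148.02°  ·
  (3,5): δ = 114.39°  ·
  (3,6): δ = 73.05°  ✓
  (4,5): δ = 146.37°  ·
  (4,6): δ = 105.02°  ·
  (5,6): δ = 138.66°  ·
antipodal pairs: 9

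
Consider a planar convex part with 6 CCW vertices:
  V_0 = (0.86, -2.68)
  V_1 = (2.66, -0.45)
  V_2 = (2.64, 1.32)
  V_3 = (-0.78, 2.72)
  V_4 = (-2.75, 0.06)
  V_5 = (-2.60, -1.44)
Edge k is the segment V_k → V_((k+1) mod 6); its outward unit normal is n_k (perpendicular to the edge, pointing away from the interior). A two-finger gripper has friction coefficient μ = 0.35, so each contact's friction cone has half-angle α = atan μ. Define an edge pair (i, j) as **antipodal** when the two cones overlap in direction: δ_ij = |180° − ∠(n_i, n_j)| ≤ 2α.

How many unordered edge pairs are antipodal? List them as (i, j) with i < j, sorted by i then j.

α = atan 0.35 = 19.29°;  2α = 38.58°
n_0 = (+0.7781, -0.6281)
n_1 = (+0.9999, +0.0113)
n_2 = (+0.3788, +0.9255)
n_3 = (-0.8036, +0.5952)
n_4 = (-0.9950, -0.0995)
n_5 = (-0.3374, -0.9414)
  (0,1): δ = 140.44°  ·
  (0,2): δ = 73.35°  ·
  (0,3): δ = 2.39°  ✓
  (0,4): δ = 44.62°  ·
  (0,5): δ = 109.19°  ·
  (1,2): δ = 112.91°  ·
  (1,3): δ = 37.17°  ✓
  (1,4): δ = 5.06°  ✓
  (1,5): δ = 69.64°  ·
  (2,3): δ = 104.26°  ·
  (2,4): δ = 62.03°  ·
  (2,5): δ = 2.55°  ✓
  (3,4): δ = 137.77°  ·
  (3,5): δ = 73.19°  ·
  (4,5): δ = 115.43°  ·
antipodal pairs: 4

count = 4; pairs: (0,3), (1,3), (1,4), (2,5)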